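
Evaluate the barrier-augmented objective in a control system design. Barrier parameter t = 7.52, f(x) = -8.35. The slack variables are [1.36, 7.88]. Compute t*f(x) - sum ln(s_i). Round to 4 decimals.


Step 1: Compute log-barrier.
ln values: [0.3075, 2.0643]
phi = -(0.3075 + 2.0643) = -2.3718
Step 2: Compute augmented objective.
t*f(x) = 7.52*-8.35 = -62.792
Total = -62.792 - 2.3718 = -65.1638


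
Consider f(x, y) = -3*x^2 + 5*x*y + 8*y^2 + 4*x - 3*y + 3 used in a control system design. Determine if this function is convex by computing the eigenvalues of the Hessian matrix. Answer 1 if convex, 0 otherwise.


The Hessian of f(x,y) = -3*x^2 + 5*x*y + 8*y^2 + 4*x - 3*y + 3 is:
H = [[-6, 5], [5, 16]]
Trace = -6 + 16 = 10
Determinant = -6*16 - (5)^2 = -121
Discriminant = (10)^2 - 4*-121 = 584.0
Eigenvalues: lambda_1 = -7.083, lambda_2 = 17.083
The function is not convex.

0


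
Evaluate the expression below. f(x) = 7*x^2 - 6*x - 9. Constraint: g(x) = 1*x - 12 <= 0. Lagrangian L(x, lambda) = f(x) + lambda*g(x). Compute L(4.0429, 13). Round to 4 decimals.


Step 1: Evaluate f(x).
f(4.0429) = 7*4.0429^2 - 6*4.0429 - 9 = 81.1579
Step 2: Evaluate g(x).
g(4.0429) = 1*4.0429 - 12 = -7.9571
Step 3: Compute Lagrangian.
L = 81.1579 + 13*-7.9571 = -22.2844


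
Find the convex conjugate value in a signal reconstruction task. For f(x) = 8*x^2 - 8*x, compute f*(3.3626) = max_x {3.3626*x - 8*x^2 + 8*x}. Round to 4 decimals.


f*(y) = sup_x {y*x - a*x^2 - b*x} = sup_x {(y-b)*x - a*x^2}
FOC: (y - b) - 2a*x = 0 => x* = (y - b)/(2a)
x* = (3.3626 + 8)/(2*8) = 0.7102
f*(3.3626) = (y-b)^2/(4a) = (3.3626 + 8)^2/(4*8)
= 129.1087/32 = 4.0346


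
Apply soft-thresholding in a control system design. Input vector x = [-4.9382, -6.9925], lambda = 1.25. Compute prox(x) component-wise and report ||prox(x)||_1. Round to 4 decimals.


Soft-thresholding with lambda = 1.25:
prox(-4.9382) = sign(-4.9382)*max(|-4.9382| - 1.25, 0) = -3.6882
prox(-6.9925) = sign(-6.9925)*max(|-6.9925| - 1.25, 0) = -5.7425
prox(x) = [-3.6882, -5.7425]
||prox(x)||_1 = 3.6882 + 5.7425 = 9.4307


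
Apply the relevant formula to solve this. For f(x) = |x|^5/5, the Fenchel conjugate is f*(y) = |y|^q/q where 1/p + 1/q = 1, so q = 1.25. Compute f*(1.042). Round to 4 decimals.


The conjugate exponent q satisfies 1/p + 1/q = 1.
p = 5, so q = 5/(5 - 1) = 1.25
|y|^q = 1.042^1.25 = 1.0528
f*(1.042) = 1.0528 / 1.25 = 0.8422


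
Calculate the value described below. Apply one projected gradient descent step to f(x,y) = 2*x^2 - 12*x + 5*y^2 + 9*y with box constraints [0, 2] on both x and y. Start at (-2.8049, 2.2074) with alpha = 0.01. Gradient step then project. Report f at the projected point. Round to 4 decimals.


Step 1: Compute gradient at (-2.8049, 2.2074).
grad_x = 2*2*-2.8049 - 12 = -23.2196
grad_y = 2*5*2.2074 + 9 = 31.074
Step 2: Gradient step.
x_raw = -2.8049 - 0.01*-23.2196 = -2.5727
y_raw = 2.2074 - 0.01*31.074 = 1.8967
Step 3: Project onto [0, 2].
x_proj = clip(-2.5727) = 0.0
y_proj = clip(1.8967) = 1.8967
Step 4: Evaluate f.
f(0.0, 1.8967) = 35.0565


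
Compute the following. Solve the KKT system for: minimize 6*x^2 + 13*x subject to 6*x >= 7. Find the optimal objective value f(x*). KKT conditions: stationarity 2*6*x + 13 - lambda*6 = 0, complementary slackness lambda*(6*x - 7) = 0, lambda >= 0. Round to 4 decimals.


Step 1: Try lambda = 0 (constraint inactive).
x_unc = -13/(2*6) = -1.0833
Check: 6*-1.0833 = -6.4998 < 7 -- violated!
Step 2: Constraint must be active: 6*x = 7
x* = 7/6 = 1.1667 (rounded; the exact value 7/6 is used below)
lambda = (2*6*(7/6) + 13)/6 = 4.5
Step 3: Compute optimal value.
f(x*) = 6*(7/6)^2 + 13*(7/6) = 23.3333


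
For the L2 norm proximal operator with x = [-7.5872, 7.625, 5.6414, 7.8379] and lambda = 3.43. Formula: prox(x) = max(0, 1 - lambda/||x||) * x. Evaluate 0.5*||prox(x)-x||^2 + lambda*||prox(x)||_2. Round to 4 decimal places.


Step 1: Compute ||x||.
||x|| = 14.4556
Step 2: Compute scaling factor.
scale = max(0, 1 - 3.43/14.4556) = 0.7627
Step 3: prox(x) = [-5.7869, 5.8158, 4.3028, 5.9781]
||prox(x)|| = 11.0256
Step 4: Proximal objective.
0.5*||prox-x||^2 = 5.8825
lambda*||prox|| = 37.8178
Total = 43.7002


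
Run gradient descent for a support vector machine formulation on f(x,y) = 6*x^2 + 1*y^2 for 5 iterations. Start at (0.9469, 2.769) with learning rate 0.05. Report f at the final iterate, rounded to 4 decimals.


Gradient descent on f(x,y) = 6*x^2 + 1*y^2.
Starting point: (0.9469, 2.769), alpha = 0.05
Step 1: grad_x = 2*6*0.9469 = 11.3628, grad_y = 2*1*2.769 = 5.538
  x_1 = 0.9469 - 0.05*11.3628 = 0.3788
  y_1 = 2.769 - 0.05*5.538 = 2.4921
Step 2: grad_x = 2*6*0.3788 = 4.5451, grad_y = 2*1*2.4921 = 4.9842
  x_2 = 0.3788 - 0.05*4.5451 = 0.1515
  y_2 = 2.4921 - 0.05*4.9842 = 2.2429
Step 3: grad_x = 2*6*0.1515 = 1.818, grad_y = 2*1*2.2429 = 4.4858
  x_3 = 0.1515 - 0.05*1.818 = 0.0606
  y_3 = 2.2429 - 0.05*4.4858 = 2.0186
Step 4: grad_x = 2*6*0.0606 = 0.7272, grad_y = 2*1*2.0186 = 4.0372
  x_4 = 0.0606 - 0.05*0.7272 = 0.0242
  y_4 = 2.0186 - 0.05*4.0372 = 1.8167
Step 5: grad_x = 2*6*0.0242 = 0.2909, grad_y = 2*1*1.8167 = 3.6335
  x_5 = 0.0242 - 0.05*0.2909 = 0.0097
  y_5 = 1.8167 - 0.05*3.6335 = 1.6351
f(0.0097, 1.6351) = 6*0.0097^2 + 1*1.6351^2 = 2.674


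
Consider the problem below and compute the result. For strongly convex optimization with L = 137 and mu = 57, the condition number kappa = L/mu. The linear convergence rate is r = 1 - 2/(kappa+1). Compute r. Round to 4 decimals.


Step 1: Compute the condition number.
kappa = L/mu = 137/57 = 2.4035
Step 2: Compute the convergence rate.
r = 1 - 2/(kappa + 1) = 1 - 2*mu/(L + mu) = (L - mu)/(L + mu) = 80/194 = 0.4124


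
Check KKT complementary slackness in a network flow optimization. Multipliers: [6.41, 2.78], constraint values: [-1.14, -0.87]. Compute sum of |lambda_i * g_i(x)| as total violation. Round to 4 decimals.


KKT complementary slackness check:
lambda_1 * g_1 = 6.41 * -1.14 = -7.3074
lambda_2 * g_2 = 2.78 * -0.87 = -2.4186
Total violation = 7.3074 + 2.4186 = 9.726


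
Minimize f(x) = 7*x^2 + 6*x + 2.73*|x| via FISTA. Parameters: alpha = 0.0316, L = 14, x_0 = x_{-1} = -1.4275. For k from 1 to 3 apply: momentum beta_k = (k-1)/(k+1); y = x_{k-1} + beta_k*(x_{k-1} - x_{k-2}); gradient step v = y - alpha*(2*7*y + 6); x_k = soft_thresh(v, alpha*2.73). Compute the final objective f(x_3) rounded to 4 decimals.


FISTA on f(x) = 7*x^2 + 6*x + 2.73*|x|
L = 14, alpha = 0.0316
Iteration 1: beta = 0.0, y = -1.4275 + 0.0*(-1.4275 + 1.4275) = -1.4275
  grad(y) = -13.985, v = y - alpha*grad = -0.9856
  prox(v) = soft_thresh(-0.9856, 0.0863) = -0.8993
Iteration 2: beta = 0.3333, y = -0.8993 + 0.3333*(-0.8993 + 1.4275) = -0.7232
  grad(y) = -4.1254, v = y - alpha*grad = -0.5929
  prox(v) = soft_thresh(-0.5929, 0.0863) = -0.5066
Iteration 3: beta = 0.5, y = -0.5066 + 0.5*(-0.5066 + 0.8993) = -0.3103
  grad(y) = 1.6563, v = y - alpha*grad = -0.3626
  prox(v) = soft_thresh(-0.3626, 0.0863) = -0.2763
f(x_3) = 7*(-0.2763)^2 + 6*(-0.2763) + 2.73*|-0.2763| = -0.3691


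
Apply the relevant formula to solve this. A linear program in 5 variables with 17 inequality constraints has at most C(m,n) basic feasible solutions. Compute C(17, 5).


Each vertex corresponds to some choice of n active constraints out of m, so the number of vertices is at most C(m, n) = m! / (n!(m-n)!).
m = 17, n = 5
Numerator: 17 * 16 * 15 * 14 * 13
Denominator: 5! = 120
C(17, 5) = 6188


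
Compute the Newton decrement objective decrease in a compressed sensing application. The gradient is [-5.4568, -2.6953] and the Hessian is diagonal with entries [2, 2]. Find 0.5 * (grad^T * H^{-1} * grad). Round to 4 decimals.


Step 1: H is diagonal, so H^(-1) * g = [-2.7284, -1.3477].
Step 2: g^T H^(-1) g = sum_i g_i^2 / H_ii
  = (-5.4568)^2/2 + (-2.6953)^2/2
  = 14.8883 + 3.6323 = 18.5207
Step 3: Objective decrease = 0.5 * g^T H^(-1) g = 9.2603


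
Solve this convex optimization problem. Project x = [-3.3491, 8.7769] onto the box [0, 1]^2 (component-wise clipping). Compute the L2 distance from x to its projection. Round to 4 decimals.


Project each component onto [0, 1].
clip(-3.3491) = 0.0, clip(8.7769) = 1.0
Projection = [0.0, 1.0]
Squared diffs: [11.2165, 60.4802]
Distance = sqrt(71.6967) = 8.4674


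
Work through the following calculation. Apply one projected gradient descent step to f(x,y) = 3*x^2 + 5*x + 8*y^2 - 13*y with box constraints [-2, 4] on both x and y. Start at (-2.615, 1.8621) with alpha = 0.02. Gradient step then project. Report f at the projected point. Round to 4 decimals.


Step 1: Compute gradient at (-2.615, 1.8621).
grad_x = 2*3*-2.615 + 5 = -10.69
grad_y = 2*8*1.8621 - 13 = 16.7936
Step 2: Gradient step.
x_raw = -2.615 - 0.02*-10.69 = -2.4012
y_raw = 1.8621 - 0.02*16.7936 = 1.5262
Step 3: Project onto [-2, 4].
x_proj = clip(-2.4012) = -2.0
y_proj = clip(1.5262) = 1.5262
Step 4: Evaluate f.
f(-2.0, 1.5262) = 0.794


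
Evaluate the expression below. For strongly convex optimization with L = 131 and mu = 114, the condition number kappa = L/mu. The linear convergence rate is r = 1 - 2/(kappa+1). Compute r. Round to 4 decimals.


Step 1: Compute the condition number.
kappa = L/mu = 131/114 = 1.1491
Step 2: Compute the convergence rate.
r = 1 - 2/(kappa + 1) = 1 - 2*mu/(L + mu) = (L - mu)/(L + mu) = 17/245 = 0.0694


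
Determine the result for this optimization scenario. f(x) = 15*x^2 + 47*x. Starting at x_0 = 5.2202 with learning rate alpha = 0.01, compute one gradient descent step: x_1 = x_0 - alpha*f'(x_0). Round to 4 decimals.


We compute the gradient at x_0 and apply the update.
f'(x) = 30*x + 47
f'(5.2202) = 30*5.2202 + 47 = 203.606
x_1 = 5.2202 - 0.01*203.606 = 3.1841


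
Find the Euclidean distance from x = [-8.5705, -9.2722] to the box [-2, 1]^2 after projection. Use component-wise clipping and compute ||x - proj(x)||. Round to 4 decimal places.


Project each component onto [-2, 1].
clip(-8.5705) = -2.0, clip(-9.2722) = -2.0
Projection = [-2.0, -2.0]
Squared diffs: [43.1715, 52.8849]
Distance = sqrt(96.0564) = 9.8008


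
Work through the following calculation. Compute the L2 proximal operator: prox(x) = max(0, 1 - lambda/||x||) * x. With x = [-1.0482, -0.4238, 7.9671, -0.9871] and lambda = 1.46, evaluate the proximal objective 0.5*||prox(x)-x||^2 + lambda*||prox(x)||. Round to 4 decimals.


Step 1: Compute ||x||.
||x|| = 8.1072
Step 2: Compute scaling factor.
scale = max(0, 1 - 1.46/8.1072) = 0.8199
Step 3: prox(x) = [-0.8594, -0.3475, 6.5323, -0.8093]
||prox(x)|| = 6.6472
Step 4: Proximal objective.
0.5*||prox-x||^2 = 1.0658
lambda*||prox|| = 9.7049
Total = 10.7708


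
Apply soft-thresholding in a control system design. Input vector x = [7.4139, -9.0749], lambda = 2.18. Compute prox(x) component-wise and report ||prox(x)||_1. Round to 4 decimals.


Soft-thresholding with lambda = 2.18:
prox(7.4139) = sign(7.4139)*max(|7.4139| - 2.18, 0) = 5.2339
prox(-9.0749) = sign(-9.0749)*max(|-9.0749| - 2.18, 0) = -6.8949
prox(x) = [5.2339, -6.8949]
||prox(x)||_1 = 5.2339 + 6.8949 = 12.1288


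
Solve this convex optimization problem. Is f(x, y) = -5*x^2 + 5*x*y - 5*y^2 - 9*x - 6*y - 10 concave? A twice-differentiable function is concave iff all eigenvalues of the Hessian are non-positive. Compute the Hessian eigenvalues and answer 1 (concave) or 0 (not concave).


The Hessian of f(x,y) = -5*x^2 + 5*x*y - 5*y^2 - 9*x - 6*y - 10 is:
H = [[-10, 5], [5, -10]]
Trace = -10 - 10 = -20
Determinant = -10*-10 - (5)^2 = 75
Discriminant = (-20)^2 - 4*75 = 100.0
Eigenvalues: lambda_1 = -15.0, lambda_2 = -5.0
The function is concave.

1


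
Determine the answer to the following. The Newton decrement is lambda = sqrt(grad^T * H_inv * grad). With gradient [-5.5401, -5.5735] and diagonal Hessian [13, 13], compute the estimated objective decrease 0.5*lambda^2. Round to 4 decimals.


Step 1: H is diagonal, so H^(-1) * g = [-0.4262, -0.4287].
Step 2: g^T H^(-1) g = sum_i g_i^2 / H_ii
  = (-5.5401)^2/13 + (-5.5735)^2/13
  = 2.361 + 2.3895 = 4.7505
Step 3: Objective decrease = 0.5 * g^T H^(-1) g = 2.3753


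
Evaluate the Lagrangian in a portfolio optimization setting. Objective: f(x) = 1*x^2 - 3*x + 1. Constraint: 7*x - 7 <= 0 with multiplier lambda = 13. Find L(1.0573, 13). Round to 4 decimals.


Step 1: Evaluate f(x).
f(1.0573) = 1*1.0573^2 - 3*1.0573 + 1 = -1.054
Step 2: Evaluate g(x).
g(1.0573) = 7*1.0573 - 7 = 0.4011
Step 3: Compute Lagrangian.
L = -1.054 + 13*0.4011 = 4.1603


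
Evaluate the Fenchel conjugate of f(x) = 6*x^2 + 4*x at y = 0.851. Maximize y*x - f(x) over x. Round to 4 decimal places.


f*(y) = sup_x {y*x - a*x^2 - b*x} = sup_x {(y-b)*x - a*x^2}
FOC: (y - b) - 2a*x = 0 => x* = (y - b)/(2a)
x* = (0.851 - 4)/(2*6) = -0.2624
f*(0.851) = (y-b)^2/(4a) = (0.851 - 4)^2/(4*6)
= 9.9162/24 = 0.4132


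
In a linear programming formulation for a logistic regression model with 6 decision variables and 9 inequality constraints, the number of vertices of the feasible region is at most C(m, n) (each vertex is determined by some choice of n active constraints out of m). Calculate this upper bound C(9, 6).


Each vertex corresponds to some choice of n active constraints out of m, so the number of vertices is at most C(m, n) = m! / (n!(m-n)!).
m = 9, n = 6
Numerator: 9 * 8 * 7 * 6 * 5 * 4
Denominator: 6! = 720
C(9, 6) = 84


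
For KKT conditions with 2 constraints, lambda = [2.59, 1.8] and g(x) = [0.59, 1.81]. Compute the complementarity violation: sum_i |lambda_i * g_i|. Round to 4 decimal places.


KKT complementary slackness check:
lambda_1 * g_1 = 2.59 * 0.59 = 1.5281
lambda_2 * g_2 = 1.8 * 1.81 = 3.258
Total violation = 1.5281 + 3.258 = 4.7861


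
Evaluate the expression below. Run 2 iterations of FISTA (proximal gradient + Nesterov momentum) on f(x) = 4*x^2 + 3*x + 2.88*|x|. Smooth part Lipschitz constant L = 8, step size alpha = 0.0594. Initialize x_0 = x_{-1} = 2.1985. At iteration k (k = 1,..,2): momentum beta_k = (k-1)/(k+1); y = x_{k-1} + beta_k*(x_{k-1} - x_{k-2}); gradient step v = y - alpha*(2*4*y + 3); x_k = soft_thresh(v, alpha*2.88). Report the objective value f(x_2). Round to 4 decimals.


FISTA on f(x) = 4*x^2 + 3*x + 2.88*|x|
L = 8, alpha = 0.0594
Iteration 1: beta = 0.0, y = 2.1985 + 0.0*(2.1985 - 2.1985) = 2.1985
  grad(y) = 20.588, v = y - alpha*grad = 0.9756
  prox(v) = soft_thresh(0.9756, 0.1711) = 0.8045
Iteration 2: beta = 0.3333, y = 0.8045 + 0.3333*(0.8045 - 2.1985) = 0.3398
  grad(y) = 5.7187, v = y - alpha*grad = 0.0001
  prox(v) = soft_thresh(0.0001, 0.1711) = 0.0
f(x_2) = 4*0.0^2 + 3*0.0 + 2.88*|0.0| = 0.0


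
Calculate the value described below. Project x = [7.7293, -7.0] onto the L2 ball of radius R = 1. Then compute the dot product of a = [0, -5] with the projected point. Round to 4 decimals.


Step 1: Compute ||x|| (intermediates to 6 decimals).
||x|| = sqrt(7.7293^2 + (-7.0)^2) = 10.427947
Step 2: Project.
Since ||x|| > R, scale = R/||x|| = 1/10.427947 = 0.095896, proj(x) = scale * x
proj(x) = [0.741209, -0.671272]
Step 3: Dot product.
a^T * proj(x) = 0*0.741209 - 5*(-0.671272) = 3.3564


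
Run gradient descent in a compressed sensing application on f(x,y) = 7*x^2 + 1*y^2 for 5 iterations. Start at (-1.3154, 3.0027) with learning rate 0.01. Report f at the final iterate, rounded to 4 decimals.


Gradient descent on f(x,y) = 7*x^2 + 1*y^2.
Starting point: (-1.3154, 3.0027), alpha = 0.01
Step 1: grad_x = 2*7*-1.3154 = -18.4156, grad_y = 2*1*3.0027 = 6.0054
  x_1 = -1.3154 - 0.01*-18.4156 = -1.1312
  y_1 = 3.0027 - 0.01*6.0054 = 2.9426
Step 2: grad_x = 2*7*-1.1312 = -15.8374, grad_y = 2*1*2.9426 = 5.8853
  x_2 = -1.1312 - 0.01*-15.8374 = -0.9729
  y_2 = 2.9426 - 0.01*5.8853 = 2.8838
Step 3: grad_x = 2*7*-0.9729 = -13.6202, grad_y = 2*1*2.8838 = 5.7676
  x_3 = -0.9729 - 0.01*-13.6202 = -0.8367
  y_3 = 2.8838 - 0.01*5.7676 = 2.8261
Step 4: grad_x = 2*7*-0.8367 = -11.7134, grad_y = 2*1*2.8261 = 5.6522
  x_4 = -0.8367 - 0.01*-11.7134 = -0.7195
  y_4 = 2.8261 - 0.01*5.6522 = 2.7696
Step 5: grad_x = 2*7*-0.7195 = -10.0735, grad_y = 2*1*2.7696 = 5.5392
  x_5 = -0.7195 - 0.01*-10.0735 = -0.6188
  y_5 = 2.7696 - 0.01*5.5392 = 2.7142
f(-0.6188, 2.7142) = 7*(-0.6188)^2 + 1*2.7142^2 = 10.0473


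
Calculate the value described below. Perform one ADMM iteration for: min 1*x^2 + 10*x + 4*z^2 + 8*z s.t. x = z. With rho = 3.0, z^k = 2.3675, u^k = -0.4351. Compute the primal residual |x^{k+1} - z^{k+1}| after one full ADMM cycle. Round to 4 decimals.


ADMM iteration with rho = 3.0, z^k = 2.3675, u^k = -0.4351
Step 1: x-update.
Minimize 1*x^2 + 10*x + (3.0/2)*(x - 2.3675 - 0.4351)^2
FOC: (2*1 + 3.0)*x = -10 + 3.0*(2.3675 + 0.4351)
x^{k+1} = -0.3184
Step 2: z-update.
Minimize 4*z^2 + 8*z + (3.0/2)*(-0.3184 - z - 0.4351)^2
FOC: (2*4 + 3.0)*z = -8 + 3.0*(-0.3184 - 0.4351)
z^{k+1} = -0.9328
Step 3: u-update.
u^{k+1} = -0.4351 - 0.3184 + 0.9328 = 0.1792
Step 4: Primal residual = |-0.3184 + 0.9328| = 0.6143


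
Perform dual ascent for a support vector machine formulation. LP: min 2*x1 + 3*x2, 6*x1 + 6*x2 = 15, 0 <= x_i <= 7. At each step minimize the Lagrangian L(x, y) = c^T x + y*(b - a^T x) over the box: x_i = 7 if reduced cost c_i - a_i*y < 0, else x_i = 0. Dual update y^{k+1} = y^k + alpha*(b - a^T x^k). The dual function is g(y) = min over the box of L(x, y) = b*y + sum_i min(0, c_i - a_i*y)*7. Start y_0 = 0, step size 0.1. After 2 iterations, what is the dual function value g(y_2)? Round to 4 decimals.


Dual ascent for LP: min 2*x1 + 3*x2, 6*x1 + 6*x2 = 15, 0 <= x_i <= 7
Step 1: y^k = 0.0, reduced costs: (2.0, 3.0)
  x^k = (0.0, 0.0), subgradient = b - a^T x = 15.0
  y^{k+1} = 0.0 + 0.1*15.0 = 1.5
Step 2: y^k = 1.5, reduced costs: (-7.0, -6.0)
  x^k = (7.0, 7.0), subgradient = b - a^T x = -69.0
  y^{k+1} = 1.5 + 0.1*-69.0 = -5.4
Dual objective at y_2 = -5.4: reduced costs (34.4, 35.4), box minimizer x = (0.0, 0.0)
g(y_2) = b*y + (c1 - a1*y)*x1 + (c2 - a2*y)*x2 = 15*(-5.4) + 34.4*0.0 + 35.4*0.0 = -81.0 + 0.0 + 0.0 = -81.0


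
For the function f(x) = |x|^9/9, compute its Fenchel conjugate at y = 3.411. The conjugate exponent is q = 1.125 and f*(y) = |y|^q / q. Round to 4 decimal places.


The conjugate exponent q satisfies 1/p + 1/q = 1.
p = 9, so q = 9/(9 - 1) = 1.125
|y|^q = 3.411^1.125 = 3.9764
f*(3.411) = 3.9764 / 1.125 = 3.5346


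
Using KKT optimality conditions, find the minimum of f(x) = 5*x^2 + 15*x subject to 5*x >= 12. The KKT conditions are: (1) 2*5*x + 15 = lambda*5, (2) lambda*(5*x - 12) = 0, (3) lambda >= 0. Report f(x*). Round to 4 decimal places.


Step 1: Try lambda = 0 (constraint inactive).
x_unc = -15/(2*5) = -1.5
Check: 5*-1.5 = -7.5 < 12 -- violated!
Step 2: Constraint must be active: 5*x = 12
x* = 12/5 = 2.4
lambda = (2*5*2.4 + 15)/5 = 7.8
Step 3: Compute optimal value.
f(x*) = 5*2.4^2 + 15*2.4 = 64.8


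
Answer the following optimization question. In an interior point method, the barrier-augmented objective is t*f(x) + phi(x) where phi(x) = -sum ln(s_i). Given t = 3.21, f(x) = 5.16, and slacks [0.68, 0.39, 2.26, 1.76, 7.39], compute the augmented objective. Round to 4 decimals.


Step 1: Compute log-barrier.
ln values: [-0.3857, -0.9416, 0.8154, 0.5653, 2.0001]
phi = -(-0.3857 - 0.9416 + 0.8154 + 0.5653 + 2.0001) = -2.0535
Step 2: Compute augmented objective.
t*f(x) = 3.21*5.16 = 16.5636
Total = 16.5636 - 2.0535 = 14.5101


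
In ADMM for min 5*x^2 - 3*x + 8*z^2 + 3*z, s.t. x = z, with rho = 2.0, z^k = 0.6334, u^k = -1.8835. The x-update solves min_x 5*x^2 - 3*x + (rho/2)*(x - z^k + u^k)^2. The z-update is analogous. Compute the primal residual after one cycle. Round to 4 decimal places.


ADMM iteration with rho = 2.0, z^k = 0.6334, u^k = -1.8835
Step 1: x-update.
Minimize 5*x^2 - 3*x + (2.0/2)*(x - 0.6334 - 1.8835)^2
FOC: (2*5 + 2.0)*x = 3 + 2.0*(0.6334 + 1.8835)
x^{k+1} = 0.6695
Step 2: z-update.
Minimize 8*z^2 + 3*z + (2.0/2)*(0.6695 - z - 1.8835)^2
FOC: (2*8 + 2.0)*z = -3 + 2.0*(0.6695 - 1.8835)
z^{k+1} = -0.3016
Step 3: u-update.
u^{k+1} = -1.8835 + 0.6695 + 0.3016 = -0.9125
Step 4: Primal residual = |0.6695 + 0.3016| = 0.971


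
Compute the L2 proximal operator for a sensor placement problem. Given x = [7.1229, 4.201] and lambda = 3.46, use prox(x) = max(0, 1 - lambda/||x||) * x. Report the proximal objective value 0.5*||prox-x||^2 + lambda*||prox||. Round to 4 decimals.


Step 1: Compute ||x||.
||x|| = 8.2695
Step 2: Compute scaling factor.
scale = max(0, 1 - 3.46/8.2695) = 0.5816
Step 3: prox(x) = [4.1426, 2.4433]
||prox(x)|| = 4.8095
Step 4: Proximal objective.
0.5*||prox-x||^2 = 5.9858
lambda*||prox|| = 16.6409
Total = 22.6266


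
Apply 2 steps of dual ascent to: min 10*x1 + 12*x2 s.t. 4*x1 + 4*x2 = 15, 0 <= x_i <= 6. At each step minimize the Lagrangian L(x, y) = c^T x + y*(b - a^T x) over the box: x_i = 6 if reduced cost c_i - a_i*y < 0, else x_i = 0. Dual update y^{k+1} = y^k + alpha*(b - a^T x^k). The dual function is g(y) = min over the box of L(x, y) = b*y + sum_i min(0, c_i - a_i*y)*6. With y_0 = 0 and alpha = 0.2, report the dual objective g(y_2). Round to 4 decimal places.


Dual ascent for LP: min 10*x1 + 12*x2, 4*x1 + 4*x2 = 15, 0 <= x_i <= 6
Step 1: y^k = 0.0, reduced costs: (10.0, 12.0)
  x^k = (0.0, 0.0), subgradient = b - a^T x = 15.0
  y^{k+1} = 0.0 + 0.2*15.0 = 3.0
Step 2: y^k = 3.0, reduced costs: (-2.0, 0.0)
  x^k = (6.0, 0.0), subgradient = b - a^T x = -9.0
  y^{k+1} = 3.0 + 0.2*-9.0 = 1.2
Dual objective at y_2 = 1.2: reduced costs (5.2, 7.2), box minimizer x = (0.0, 0.0)
g(y_2) = b*y + (c1 - a1*y)*x1 + (c2 - a2*y)*x2 = 15*1.2 + 5.2*0.0 + 7.2*0.0 = 18.0 + 0.0 + 0.0 = 18.0


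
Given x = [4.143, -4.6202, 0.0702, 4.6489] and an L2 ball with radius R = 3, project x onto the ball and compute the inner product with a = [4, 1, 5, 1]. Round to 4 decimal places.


Step 1: Compute ||x|| (intermediates to 6 decimals).
||x|| = sqrt(4.143^2 + (-4.6202)^2 + 0.0702^2 + 4.6489^2) = 7.754218
Step 2: Project.
Since ||x|| > R, scale = R/||x|| = 3/7.754218 = 0.386886, proj(x) = scale * x
proj(x) = [1.602869, -1.787491, 0.027159, 1.798594]
Step 3: Dot product.
a^T * proj(x) = 4*1.602869 + 1*(-1.787491) + 5*0.027159 + 1*1.798594 = 6.5584


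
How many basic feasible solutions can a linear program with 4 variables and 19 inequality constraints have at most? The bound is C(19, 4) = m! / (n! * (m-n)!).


Each vertex corresponds to some choice of n active constraints out of m, so the number of vertices is at most C(m, n) = m! / (n!(m-n)!).
m = 19, n = 4
Numerator: 19 * 18 * 17 * 16
Denominator: 4! = 24
C(19, 4) = 3876


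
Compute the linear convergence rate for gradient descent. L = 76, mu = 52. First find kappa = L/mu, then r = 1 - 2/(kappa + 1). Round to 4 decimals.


Step 1: Compute the condition number.
kappa = L/mu = 76/52 = 1.4615
Step 2: Compute the convergence rate.
r = 1 - 2/(kappa + 1) = 1 - 2*mu/(L + mu) = (L - mu)/(L + mu) = 24/128 = 0.1875


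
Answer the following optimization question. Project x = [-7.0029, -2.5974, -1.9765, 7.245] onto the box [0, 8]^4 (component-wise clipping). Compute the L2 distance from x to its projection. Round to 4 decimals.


Project each component onto [0, 8].
clip(-7.0029) = 0.0, clip(-2.5974) = 0.0, clip(-1.9765) = 0.0, clip(7.245) = 7.245
Projection = [0.0, 0.0, 0.0, 7.245]
Squared diffs: [49.0406, 6.7465, 3.9066, 0.0]
Distance = sqrt(59.6937) = 7.7262


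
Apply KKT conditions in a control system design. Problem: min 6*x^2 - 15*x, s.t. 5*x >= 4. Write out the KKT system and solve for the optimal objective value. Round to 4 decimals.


Step 1: Try lambda = 0 (constraint inactive).
Stationarity: 2*6*x - 15 = 0
x* = 15/(2*6) = 1.25
Check constraint: 5*1.25 = 6.25 >= 4 -- satisfied.
Step 2: Compute optimal value.
f(x*) = 6*1.25^2 - 15*1.25 = -9.375


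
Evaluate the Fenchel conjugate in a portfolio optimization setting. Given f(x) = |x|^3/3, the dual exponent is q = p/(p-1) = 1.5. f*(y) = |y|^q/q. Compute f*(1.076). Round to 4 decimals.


The conjugate exponent q satisfies 1/p + 1/q = 1.
p = 3, so q = 3/(3 - 1) = 1.5
|y|^q = 1.076^1.5 = 1.1161
f*(1.076) = 1.1161 / 1.5 = 0.7441


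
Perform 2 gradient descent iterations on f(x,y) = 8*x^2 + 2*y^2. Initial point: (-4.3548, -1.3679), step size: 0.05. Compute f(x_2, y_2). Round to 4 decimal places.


Gradient descent on f(x,y) = 8*x^2 + 2*y^2.
Starting point: (-4.3548, -1.3679), alpha = 0.05
Step 1: grad_x = 2*8*-4.3548 = -69.6768, grad_y = 2*2*-1.3679 = -5.4716
  x_1 = -4.3548 - 0.05*-69.6768 = -0.871
  y_1 = -1.3679 - 0.05*-5.4716 = -1.0943
Step 2: grad_x = 2*8*-0.871 = -13.9354, grad_y = 2*2*-1.0943 = -4.3773
  x_2 = -0.871 - 0.05*-13.9354 = -0.1742
  y_2 = -1.0943 - 0.05*-4.3773 = -0.8755
f(-0.1742, -0.8755) = 8*(-0.1742)^2 + 2*(-0.8755)^2 = 1.7756


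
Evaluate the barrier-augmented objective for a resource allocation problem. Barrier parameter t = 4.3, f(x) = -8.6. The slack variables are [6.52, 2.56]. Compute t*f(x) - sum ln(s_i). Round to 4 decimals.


Step 1: Compute log-barrier.
ln values: [1.8749, 0.94]
phi = -(1.8749 + 0.94) = -2.8149
Step 2: Compute augmented objective.
t*f(x) = 4.3*-8.6 = -36.98
Total = -36.98 - 2.8149 = -39.7949


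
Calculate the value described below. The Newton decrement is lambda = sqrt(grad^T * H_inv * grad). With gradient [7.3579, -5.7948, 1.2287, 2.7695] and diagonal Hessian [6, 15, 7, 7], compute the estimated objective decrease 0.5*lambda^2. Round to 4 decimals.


Step 1: H is diagonal, so H^(-1) * g = [1.2263, -0.3863, 0.1755, 0.3956].
Step 2: g^T H^(-1) g = sum_i g_i^2 / H_ii
  = (7.3579)^2/6 + (-5.7948)^2/15 + (1.2287)^2/7 + (2.7695)^2/7
  = 9.0231 + 2.2386 + 0.2157 + 1.0957 = 12.5732
Step 3: Objective decrease = 0.5 * g^T H^(-1) g = 6.2866


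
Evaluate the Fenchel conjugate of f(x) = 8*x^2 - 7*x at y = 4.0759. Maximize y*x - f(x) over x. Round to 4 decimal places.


f*(y) = sup_x {y*x - a*x^2 - b*x} = sup_x {(y-b)*x - a*x^2}
FOC: (y - b) - 2a*x = 0 => x* = (y - b)/(2a)
x* = (4.0759 + 7)/(2*8) = 0.6922
f*(4.0759) = (y-b)^2/(4a) = (4.0759 + 7)^2/(4*8)
= 122.6756/32 = 3.8336


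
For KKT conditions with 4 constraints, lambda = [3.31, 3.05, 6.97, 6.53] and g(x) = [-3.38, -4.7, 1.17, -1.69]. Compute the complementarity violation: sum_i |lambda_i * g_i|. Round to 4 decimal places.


KKT complementary slackness check:
lambda_1 * g_1 = 3.31 * -3.38 = -11.1878
lambda_2 * g_2 = 3.05 * -4.7 = -14.335
lambda_3 * g_3 = 6.97 * 1.17 = 8.1549
lambda_4 * g_4 = 6.53 * -1.69 = -11.0357
Total violation = 11.1878 + 14.335 + 8.1549 + 11.0357 = 44.7134


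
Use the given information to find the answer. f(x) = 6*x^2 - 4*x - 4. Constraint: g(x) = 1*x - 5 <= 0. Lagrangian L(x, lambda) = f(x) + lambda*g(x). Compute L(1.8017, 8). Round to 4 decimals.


Step 1: Evaluate f(x).
f(1.8017) = 6*1.8017^2 - 4*1.8017 - 4 = 8.2699
Step 2: Evaluate g(x).
g(1.8017) = 1*1.8017 - 5 = -3.1983
Step 3: Compute Lagrangian.
L = 8.2699 + 8*-3.1983 = -17.3165


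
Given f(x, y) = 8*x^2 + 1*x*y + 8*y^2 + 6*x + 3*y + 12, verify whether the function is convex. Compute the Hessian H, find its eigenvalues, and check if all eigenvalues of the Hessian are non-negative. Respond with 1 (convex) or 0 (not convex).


The Hessian of f(x,y) = 8*x^2 + 1*x*y + 8*y^2 + 6*x + 3*y + 12 is:
H = [[16, 1], [1, 16]]
Trace = 16 + 16 = 32
Determinant = 16*16 - (1)^2 = 255
Discriminant = (32)^2 - 4*255 = 4.0
Eigenvalues: lambda_1 = 15.0, lambda_2 = 17.0
The function is convex.

1


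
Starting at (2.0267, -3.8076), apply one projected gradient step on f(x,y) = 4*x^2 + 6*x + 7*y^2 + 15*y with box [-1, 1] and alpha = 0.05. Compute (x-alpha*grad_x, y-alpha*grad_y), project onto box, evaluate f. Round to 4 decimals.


Step 1: Compute gradient at (2.0267, -3.8076).
grad_x = 2*4*2.0267 + 6 = 22.2136
grad_y = 2*7*-3.8076 + 15 = -38.3064
Step 2: Gradient step.
x_raw = 2.0267 - 0.05*22.2136 = 0.916
y_raw = -3.8076 - 0.05*-38.3064 = -1.8923
Step 3: Project onto [-1, 1].
x_proj = clip(0.916) = 0.916
y_proj = clip(-1.8923) = -1.0
Step 4: Evaluate f.
f(0.916, -1.0) = 0.8525


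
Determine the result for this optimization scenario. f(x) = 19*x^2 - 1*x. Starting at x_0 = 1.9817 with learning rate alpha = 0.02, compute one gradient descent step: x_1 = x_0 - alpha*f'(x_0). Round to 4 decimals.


We compute the gradient at x_0 and apply the update.
f'(x) = 38*x - 1
f'(1.9817) = 38*1.9817 - 1 = 74.3046
x_1 = 1.9817 - 0.02*74.3046 = 0.4956


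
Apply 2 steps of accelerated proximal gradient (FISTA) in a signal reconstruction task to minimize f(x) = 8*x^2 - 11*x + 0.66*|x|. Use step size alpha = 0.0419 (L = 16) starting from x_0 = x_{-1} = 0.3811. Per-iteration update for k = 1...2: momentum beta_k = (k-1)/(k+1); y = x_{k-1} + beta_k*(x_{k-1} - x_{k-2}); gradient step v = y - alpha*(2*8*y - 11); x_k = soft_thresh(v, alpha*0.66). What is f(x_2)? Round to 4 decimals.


FISTA on f(x) = 8*x^2 - 11*x + 0.66*|x|
L = 16, alpha = 0.0419
Iteration 1: beta = 0.0, y = 0.3811 + 0.0*(0.3811 - 0.3811) = 0.3811
  grad(y) = -4.9024, v = y - alpha*grad = 0.5865
  prox(v) = soft_thresh(0.5865, 0.0277) = 0.5589
Iteration 2: beta = 0.3333, y = 0.5589 + 0.3333*(0.5589 - 0.3811) = 0.6181
  grad(y) = -1.1103, v = y - alpha*grad = 0.6646
  prox(v) = soft_thresh(0.6646, 0.0277) = 0.637
f(x_2) = 8*0.637^2 - 11*0.637 + 0.66*|0.637| = -3.3404


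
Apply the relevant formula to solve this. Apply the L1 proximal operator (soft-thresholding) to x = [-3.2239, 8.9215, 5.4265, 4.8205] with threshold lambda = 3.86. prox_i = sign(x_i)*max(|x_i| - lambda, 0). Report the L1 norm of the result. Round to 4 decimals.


Soft-thresholding with lambda = 3.86:
prox(-3.2239) = sign(-3.2239)*max(|-3.2239| - 3.86, 0) = 0.0
prox(8.9215) = sign(8.9215)*max(|8.9215| - 3.86, 0) = 5.0615
prox(5.4265) = sign(5.4265)*max(|5.4265| - 3.86, 0) = 1.5665
prox(4.8205) = sign(4.8205)*max(|4.8205| - 3.86, 0) = 0.9605
prox(x) = [0.0, 5.0615, 1.5665, 0.9605]
||prox(x)||_1 = 0.0 + 5.0615 + 1.5665 + 0.9605 = 7.5885


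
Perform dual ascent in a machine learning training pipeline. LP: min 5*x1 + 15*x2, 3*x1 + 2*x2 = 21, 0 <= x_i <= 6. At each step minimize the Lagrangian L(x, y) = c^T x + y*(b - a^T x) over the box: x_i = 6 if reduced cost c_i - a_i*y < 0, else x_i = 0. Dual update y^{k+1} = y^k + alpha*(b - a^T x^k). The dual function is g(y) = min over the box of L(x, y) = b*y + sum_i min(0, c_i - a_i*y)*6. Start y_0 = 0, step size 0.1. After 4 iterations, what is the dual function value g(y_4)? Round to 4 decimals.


Dual ascent for LP: min 5*x1 + 15*x2, 3*x1 + 2*x2 = 21, 0 <= x_i <= 6
Step 1: y^k = 0.0, reduced costs: (5.0, 15.0)
  x^k = (0.0, 0.0), subgradient = b - a^T x = 21.0
  y^{k+1} = 0.0 + 0.1*21.0 = 2.1
Step 2: y^k = 2.1, reduced costs: (-1.3, 10.8)
  x^k = (6.0, 0.0), subgradient = b - a^T x = 3.0
  y^{k+1} = 2.1 + 0.1*3.0 = 2.4
Step 3: y^k = 2.4, reduced costs: (-2.2, 10.2)
  x^k = (6.0, 0.0), subgradient = b - a^T x = 3.0
  y^{k+1} = 2.4 + 0.1*3.0 = 2.7
Step 4: y^k = 2.7, reduced costs: (-3.1, 9.6)
  x^k = (6.0, 0.0), subgradient = b - a^T x = 3.0
  y^{k+1} = 2.7 + 0.1*3.0 = 3.0
Dual objective at y_4 = 3.0: reduced costs (-4.0, 9.0), box minimizer x = (6.0, 0.0)
g(y_4) = b*y + (c1 - a1*y)*x1 + (c2 - a2*y)*x2 = 21*3.0 + (-4.0)*6.0 + 9.0*0.0 = 63.0 - 24.0 + 0.0 = 39.0


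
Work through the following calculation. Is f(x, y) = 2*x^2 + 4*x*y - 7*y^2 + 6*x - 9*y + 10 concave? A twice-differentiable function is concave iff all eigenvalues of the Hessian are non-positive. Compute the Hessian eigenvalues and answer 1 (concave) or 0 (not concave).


The Hessian of f(x,y) = 2*x^2 + 4*x*y - 7*y^2 + 6*x - 9*y + 10 is:
H = [[4, 4], [4, -14]]
Trace = 4 - 14 = -10
Determinant = 4*-14 - (4)^2 = -72
Discriminant = (-10)^2 - 4*-72 = 388.0
Eigenvalues: lambda_1 = -14.8489, lambda_2 = 4.8489
The function is not concave.

0


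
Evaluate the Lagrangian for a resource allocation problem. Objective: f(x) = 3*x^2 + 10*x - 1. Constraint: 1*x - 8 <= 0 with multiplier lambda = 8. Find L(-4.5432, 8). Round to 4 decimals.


Step 1: Evaluate f(x).
f(-4.5432) = 3*(-4.5432)^2 + 10*(-4.5432) - 1 = 15.49
Step 2: Evaluate g(x).
g(-4.5432) = 1*-4.5432 - 8 = -12.5432
Step 3: Compute Lagrangian.
L = 15.49 + 8*-12.5432 = -84.8556


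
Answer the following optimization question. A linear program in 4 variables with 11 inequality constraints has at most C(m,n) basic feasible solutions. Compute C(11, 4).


Each vertex corresponds to some choice of n active constraints out of m, so the number of vertices is at most C(m, n) = m! / (n!(m-n)!).
m = 11, n = 4
Numerator: 11 * 10 * 9 * 8
Denominator: 4! = 24
C(11, 4) = 330


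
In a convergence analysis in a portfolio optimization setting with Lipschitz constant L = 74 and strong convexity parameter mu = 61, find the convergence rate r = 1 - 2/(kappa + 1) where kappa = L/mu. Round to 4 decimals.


Step 1: Compute the condition number.
kappa = L/mu = 74/61 = 1.2131
Step 2: Compute the convergence rate.
r = 1 - 2/(kappa + 1) = 1 - 2*mu/(L + mu) = (L - mu)/(L + mu) = 13/135 = 0.0963


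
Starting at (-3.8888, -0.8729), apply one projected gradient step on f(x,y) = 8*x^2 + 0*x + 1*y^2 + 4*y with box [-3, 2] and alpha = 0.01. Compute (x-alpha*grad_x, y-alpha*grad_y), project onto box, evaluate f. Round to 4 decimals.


Step 1: Compute gradient at (-3.8888, -0.8729).
grad_x = 2*8*-3.8888 + 0 = -62.2208
grad_y = 2*1*-0.8729 + 4 = 2.2542
Step 2: Gradient step.
x_raw = -3.8888 - 0.01*-62.2208 = -3.2666
y_raw = -0.8729 - 0.01*2.2542 = -0.8954
Step 3: Project onto [-3, 2].
x_proj = clip(-3.2666) = -3.0
y_proj = clip(-0.8954) = -0.8954
Step 4: Evaluate f.
f(-3.0, -0.8954) = 69.22


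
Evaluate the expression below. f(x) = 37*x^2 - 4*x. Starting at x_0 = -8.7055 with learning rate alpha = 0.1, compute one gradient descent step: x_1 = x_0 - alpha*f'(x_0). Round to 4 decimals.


We compute the gradient at x_0 and apply the update.
f'(x) = 74*x - 4
f'(-8.7055) = 74*-8.7055 - 4 = -648.207
x_1 = -8.7055 - 0.1*-648.207 = 56.1152


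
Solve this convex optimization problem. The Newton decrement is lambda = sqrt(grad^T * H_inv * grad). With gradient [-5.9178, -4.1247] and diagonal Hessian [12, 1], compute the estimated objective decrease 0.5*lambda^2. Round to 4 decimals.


Step 1: H is diagonal, so H^(-1) * g = [-0.4932, -4.1247].
Step 2: g^T H^(-1) g = sum_i g_i^2 / H_ii
  = (-5.9178)^2/12 + (-4.1247)^2/1
  = 2.9184 + 17.0132 = 19.9315
Step 3: Objective decrease = 0.5 * g^T H^(-1) g = 9.9658


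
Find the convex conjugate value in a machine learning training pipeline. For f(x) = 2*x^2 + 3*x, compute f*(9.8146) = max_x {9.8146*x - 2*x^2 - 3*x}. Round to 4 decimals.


f*(y) = sup_x {y*x - a*x^2 - b*x} = sup_x {(y-b)*x - a*x^2}
FOC: (y - b) - 2a*x = 0 => x* = (y - b)/(2a)
x* = (9.8146 - 3)/(2*2) = 1.7037
f*(9.8146) = (y-b)^2/(4a) = (9.8146 - 3)^2/(4*2)
= 46.4388/8 = 5.8048


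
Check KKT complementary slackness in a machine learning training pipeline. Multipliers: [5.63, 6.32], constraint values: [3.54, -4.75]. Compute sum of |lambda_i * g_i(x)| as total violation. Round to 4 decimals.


KKT complementary slackness check:
lambda_1 * g_1 = 5.63 * 3.54 = 19.9302
lambda_2 * g_2 = 6.32 * -4.75 = -30.02
Total violation = 19.9302 + 30.02 = 49.9502


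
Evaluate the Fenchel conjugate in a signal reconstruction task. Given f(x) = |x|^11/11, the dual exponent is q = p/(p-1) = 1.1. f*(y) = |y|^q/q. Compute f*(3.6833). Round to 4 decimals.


The conjugate exponent q satisfies 1/p + 1/q = 1.
p = 11, so q = 11/(11 - 1) = 1.1
|y|^q = 3.6833^1.1 = 4.1962
f*(3.6833) = 4.1962 / 1.1 = 3.8148


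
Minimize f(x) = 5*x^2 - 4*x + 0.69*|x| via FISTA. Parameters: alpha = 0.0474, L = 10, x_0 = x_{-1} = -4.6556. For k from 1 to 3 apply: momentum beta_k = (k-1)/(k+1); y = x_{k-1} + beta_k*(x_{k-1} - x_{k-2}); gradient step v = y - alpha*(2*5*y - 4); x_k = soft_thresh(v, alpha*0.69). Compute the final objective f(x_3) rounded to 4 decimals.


FISTA on f(x) = 5*x^2 - 4*x + 0.69*|x|
L = 10, alpha = 0.0474
Iteration 1: beta = 0.0, y = -4.6556 + 0.0*(-4.6556 + 4.6556) = -4.6556
  grad(y) = -50.556, v = y - alpha*grad = -2.2592
  prox(v) = soft_thresh(-2.2592, 0.0327) = -2.2265
Iteration 2: beta = 0.3333, y = -2.2265 + 0.3333*(-2.2265 + 4.6556) = -1.4169
  grad(y) = -18.1685, v = y - alpha*grad = -0.5557
  prox(v) = soft_thresh(-0.5557, 0.0327) = -0.523
Iteration 3: beta = 0.5, y = -0.523 + 0.5*(-0.523 + 2.2265) = 0.3288
  grad(y) = -0.7117, v = y - alpha*grad = 0.3626
  prox(v) = soft_thresh(0.3626, 0.0327) = 0.3299
f(x_3) = 5*0.3299^2 - 4*0.3299 + 0.69*|0.3299| = -0.5478


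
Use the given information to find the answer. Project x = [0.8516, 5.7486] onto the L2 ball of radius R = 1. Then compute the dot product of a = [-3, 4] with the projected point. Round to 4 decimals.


Step 1: Compute ||x|| (intermediates to 6 decimals).
||x|| = sqrt(0.8516^2 + 5.7486^2) = 5.811336
Step 2: Project.
Since ||x|| > R, scale = R/||x|| = 1/5.811336 = 0.172077, proj(x) = scale * x
proj(x) = [0.146541, 0.989202]
Step 3: Dot product.
a^T * proj(x) = -3*0.146541 + 4*0.989202 = 3.5172


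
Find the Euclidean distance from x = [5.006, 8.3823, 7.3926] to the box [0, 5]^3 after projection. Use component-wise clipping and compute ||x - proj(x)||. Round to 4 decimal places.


Project each component onto [0, 5].
clip(5.006) = 5.0, clip(8.3823) = 5.0, clip(7.3926) = 5.0
Projection = [5.0, 5.0, 5.0]
Squared diffs: [0.0, 11.44, 5.7245]
Distance = sqrt(17.1645) = 4.143


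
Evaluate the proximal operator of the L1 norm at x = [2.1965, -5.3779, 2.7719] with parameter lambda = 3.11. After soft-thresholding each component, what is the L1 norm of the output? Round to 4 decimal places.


Soft-thresholding with lambda = 3.11:
prox(2.1965) = sign(2.1965)*max(|2.1965| - 3.11, 0) = 0.0
prox(-5.3779) = sign(-5.3779)*max(|-5.3779| - 3.11, 0) = -2.2679
prox(2.7719) = sign(2.7719)*max(|2.7719| - 3.11, 0) = 0.0
prox(x) = [0.0, -2.2679, 0.0]
||prox(x)||_1 = 0.0 + 2.2679 + 0.0 = 2.2679


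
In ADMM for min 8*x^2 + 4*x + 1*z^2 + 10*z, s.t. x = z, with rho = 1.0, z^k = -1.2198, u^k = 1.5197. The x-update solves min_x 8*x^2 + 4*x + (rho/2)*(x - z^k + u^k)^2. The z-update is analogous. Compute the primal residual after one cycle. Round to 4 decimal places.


ADMM iteration with rho = 1.0, z^k = -1.2198, u^k = 1.5197
Step 1: x-update.
Minimize 8*x^2 + 4*x + (1.0/2)*(x + 1.2198 + 1.5197)^2
FOC: (2*8 + 1.0)*x = -4 + 1.0*(-1.2198 - 1.5197)
x^{k+1} = -0.3964
Step 2: z-update.
Minimize 1*z^2 + 10*z + (1.0/2)*(-0.3964 - z + 1.5197)^2
FOC: (2*1 + 1.0)*z = -10 + 1.0*(-0.3964 + 1.5197)
z^{k+1} = -2.9589
Step 3: u-update.
u^{k+1} = 1.5197 - 0.3964 + 2.9589 = 4.0822
Step 4: Primal residual = |-0.3964 + 2.9589| = 2.5625


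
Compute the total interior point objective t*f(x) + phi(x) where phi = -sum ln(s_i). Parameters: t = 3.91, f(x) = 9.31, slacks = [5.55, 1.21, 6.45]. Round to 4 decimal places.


Step 1: Compute log-barrier.
ln values: [1.7138, 0.1906, 1.8641]
phi = -(1.7138 + 0.1906 + 1.8641) = -3.7685
Step 2: Compute augmented objective.
t*f(x) = 3.91*9.31 = 36.4021
Total = 36.4021 - 3.7685 = 32.6336


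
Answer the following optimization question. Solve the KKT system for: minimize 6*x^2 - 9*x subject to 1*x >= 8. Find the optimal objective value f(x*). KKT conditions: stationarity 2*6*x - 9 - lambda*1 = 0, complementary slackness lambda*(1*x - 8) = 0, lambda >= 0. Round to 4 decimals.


Step 1: Try lambda = 0 (constraint inactive).
x_unc = 9/(2*6) = 0.75
Check: 1*0.75 = 0.75 < 8 -- violated!
Step 2: Constraint must be active: 1*x = 8
x* = 8/1 = 8.0
lambda = (2*6*8.0 - 9)/1 = 87.0
Step 3: Compute optimal value.
f(x*) = 6*8.0^2 - 9*8.0 = 312.0


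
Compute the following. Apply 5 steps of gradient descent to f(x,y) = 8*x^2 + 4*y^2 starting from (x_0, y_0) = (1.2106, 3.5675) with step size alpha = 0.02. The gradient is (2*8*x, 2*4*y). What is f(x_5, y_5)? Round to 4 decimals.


Gradient descent on f(x,y) = 8*x^2 + 4*y^2.
Starting point: (1.2106, 3.5675), alpha = 0.02
Step 1: grad_x = 2*8*1.2106 = 19.3696, grad_y = 2*4*3.5675 = 28.54
  x_1 = 1.2106 - 0.02*19.3696 = 0.8232
  y_1 = 3.5675 - 0.02*28.54 = 2.9967
Step 2: grad_x = 2*8*0.8232 = 13.1713, grad_y = 2*4*2.9967 = 23.9736
  x_2 = 0.8232 - 0.02*13.1713 = 0.5598
  y_2 = 2.9967 - 0.02*23.9736 = 2.5172
Step 3: grad_x = 2*8*0.5598 = 8.9565, grad_y = 2*4*2.5172 = 20.1378
  x_3 = 0.5598 - 0.02*8.9565 = 0.3807
  y_3 = 2.5172 - 0.02*20.1378 = 2.1145
Step 4: grad_x = 2*8*0.3807 = 6.0904, grad_y = 2*4*2.1145 = 16.9158
  x_4 = 0.3807 - 0.02*6.0904 = 0.2588
  y_4 = 2.1145 - 0.02*16.9158 = 1.7762
Step 5: grad_x = 2*8*0.2588 = 4.1415, grad_y = 2*4*1.7762 = 14.2092
  x_5 = 0.2588 - 0.02*4.1415 = 0.176
  y_5 = 1.7762 - 0.02*14.2092 = 1.492
f(0.176, 1.492) = 8*0.176^2 + 4*1.492^2 = 9.1518
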